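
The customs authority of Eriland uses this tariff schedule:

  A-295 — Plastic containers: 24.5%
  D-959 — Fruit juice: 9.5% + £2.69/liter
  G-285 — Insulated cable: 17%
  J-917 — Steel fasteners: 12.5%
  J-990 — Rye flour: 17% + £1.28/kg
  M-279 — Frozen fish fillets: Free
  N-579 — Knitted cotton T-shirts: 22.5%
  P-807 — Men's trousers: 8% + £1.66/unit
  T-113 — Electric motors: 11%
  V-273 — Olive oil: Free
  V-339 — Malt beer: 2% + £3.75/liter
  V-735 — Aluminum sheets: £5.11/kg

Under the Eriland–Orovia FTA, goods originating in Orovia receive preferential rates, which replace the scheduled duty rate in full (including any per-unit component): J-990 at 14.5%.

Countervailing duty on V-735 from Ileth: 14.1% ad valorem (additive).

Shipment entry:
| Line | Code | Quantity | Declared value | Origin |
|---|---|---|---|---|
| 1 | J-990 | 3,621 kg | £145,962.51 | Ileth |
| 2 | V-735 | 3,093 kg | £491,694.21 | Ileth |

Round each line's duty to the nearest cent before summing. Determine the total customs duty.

Line 1 (J-990, Ileth, 3,621 kg, £145,962.51):
Base rate for J-990 is 17% + £1.28/kg.
J-990 has an FTA preferential rate, but origin Ileth is not Orovia; base rate stands.
Duty = £145,962.51 × 17% + 3,621 × £1.28 = £29,448.51.
Line 2 (V-735, Ileth, 3,093 kg, £491,694.21):
Base rate for V-735 is £5.11/kg.
Additional duty on V-735 from Ileth: +14.1% ad valorem. Applied ad valorem rate = 14.1%.
Duty = £491,694.21 × 14.1% + 3,093 × £5.11 = £85,134.11.
Total = £29,448.51 + £85,134.11 = £114,582.62.

£114,582.62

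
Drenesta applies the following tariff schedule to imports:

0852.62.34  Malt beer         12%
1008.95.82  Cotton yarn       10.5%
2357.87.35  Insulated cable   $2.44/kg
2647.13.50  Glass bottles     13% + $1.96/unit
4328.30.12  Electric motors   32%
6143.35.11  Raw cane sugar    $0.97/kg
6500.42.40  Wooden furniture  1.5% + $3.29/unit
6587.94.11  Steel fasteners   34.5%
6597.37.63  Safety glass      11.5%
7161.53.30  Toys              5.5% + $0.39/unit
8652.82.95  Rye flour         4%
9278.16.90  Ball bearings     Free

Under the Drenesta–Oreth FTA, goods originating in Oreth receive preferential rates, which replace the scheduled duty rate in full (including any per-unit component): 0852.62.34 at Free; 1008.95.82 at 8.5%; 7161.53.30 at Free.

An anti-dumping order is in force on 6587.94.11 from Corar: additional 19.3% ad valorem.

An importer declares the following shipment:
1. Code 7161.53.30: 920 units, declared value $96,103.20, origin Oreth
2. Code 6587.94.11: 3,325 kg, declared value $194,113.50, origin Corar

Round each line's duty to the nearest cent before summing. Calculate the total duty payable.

Line 1 (7161.53.30, Oreth, 920 units, $96,103.20):
Base rate for 7161.53.30 is 5.5% + $0.39/unit.
Origin Oreth qualifies under the Drenesta–Oreth agreement and 7161.53.30 is covered: preferential rate Free applies instead.
Duty = $96,103.20 × 0% = $0.00.
Line 2 (6587.94.11, Corar, 3,325 kg, $194,113.50):
Base rate for 6587.94.11 is 34.5%.
Additional duty on 6587.94.11 from Corar: +19.3%. Applied ad valorem rate: 34.5% + 19.3% = 53.8%.
Duty = $194,113.50 × 53.8% = $104,433.06.
Total = $0.00 + $104,433.06 = $104,433.06.

$104,433.06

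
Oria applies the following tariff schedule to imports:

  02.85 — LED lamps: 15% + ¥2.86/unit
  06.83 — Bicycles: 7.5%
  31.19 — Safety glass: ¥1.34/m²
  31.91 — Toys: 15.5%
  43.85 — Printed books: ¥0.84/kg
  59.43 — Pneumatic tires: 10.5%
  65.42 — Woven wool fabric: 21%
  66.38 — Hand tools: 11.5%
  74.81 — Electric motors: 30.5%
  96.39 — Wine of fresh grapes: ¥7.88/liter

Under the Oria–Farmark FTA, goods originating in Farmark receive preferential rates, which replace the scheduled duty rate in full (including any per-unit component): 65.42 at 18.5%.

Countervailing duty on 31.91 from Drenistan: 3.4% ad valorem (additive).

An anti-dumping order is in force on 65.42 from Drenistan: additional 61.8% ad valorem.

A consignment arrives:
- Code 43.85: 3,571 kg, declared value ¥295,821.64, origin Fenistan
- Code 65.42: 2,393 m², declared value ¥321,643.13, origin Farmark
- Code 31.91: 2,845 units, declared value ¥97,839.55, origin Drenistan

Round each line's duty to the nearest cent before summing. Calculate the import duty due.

¥80,995.29

Line 1 (43.85, Fenistan, 3,571 kg, ¥295,821.64):
Base rate for 43.85 is ¥0.84/kg.
Duty = 3,571 × ¥0.84 = ¥2,999.64.
Line 2 (65.42, Farmark, 2,393 m², ¥321,643.13):
Base rate for 65.42 is 21%.
Origin Farmark qualifies under the Oria–Farmark agreement and 65.42 is covered: preferential rate 18.5% applies instead.
The additional-duty order on 65.42 targets Drenistan, not Farmark; it does not apply.
Duty = ¥321,643.13 × 18.5% = ¥59,503.98.
Line 3 (31.91, Drenistan, 2,845 units, ¥97,839.55):
Base rate for 31.91 is 15.5%.
Additional duty on 31.91 from Drenistan: +3.4%. Applied ad valorem rate: 15.5% + 3.4% = 18.9%.
Duty = ¥97,839.55 × 18.9% = ¥18,491.67.
Total = ¥2,999.64 + ¥59,503.98 + ¥18,491.67 = ¥80,995.29.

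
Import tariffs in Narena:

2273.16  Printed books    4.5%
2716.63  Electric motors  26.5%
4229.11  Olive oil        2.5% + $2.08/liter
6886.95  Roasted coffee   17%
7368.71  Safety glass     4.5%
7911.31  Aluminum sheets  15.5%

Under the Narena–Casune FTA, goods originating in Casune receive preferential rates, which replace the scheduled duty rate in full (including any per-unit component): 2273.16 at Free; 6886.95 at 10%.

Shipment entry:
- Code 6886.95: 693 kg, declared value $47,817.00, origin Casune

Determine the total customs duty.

$4,781.70

Line 1 (6886.95, Casune, 693 kg, $47,817.00):
Base rate for 6886.95 is 17%.
Origin Casune qualifies under the Narena–Casune agreement and 6886.95 is covered: preferential rate 10% applies instead.
Duty = $47,817.00 × 10% = $4,781.70.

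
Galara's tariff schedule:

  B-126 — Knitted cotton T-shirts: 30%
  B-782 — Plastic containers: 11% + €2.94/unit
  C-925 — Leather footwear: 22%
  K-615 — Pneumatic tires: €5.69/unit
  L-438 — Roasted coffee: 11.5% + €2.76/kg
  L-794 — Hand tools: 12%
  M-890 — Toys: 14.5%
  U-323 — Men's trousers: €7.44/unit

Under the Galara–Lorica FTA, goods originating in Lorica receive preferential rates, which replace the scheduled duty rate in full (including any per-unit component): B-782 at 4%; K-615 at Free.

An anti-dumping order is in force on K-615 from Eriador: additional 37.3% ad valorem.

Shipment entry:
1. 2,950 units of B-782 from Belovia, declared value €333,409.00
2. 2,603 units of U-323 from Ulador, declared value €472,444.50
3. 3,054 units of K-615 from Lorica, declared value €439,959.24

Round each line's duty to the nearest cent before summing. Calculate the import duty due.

Line 1 (B-782, Belovia, 2,950 units, €333,409.00):
Base rate for B-782 is 11% + €2.94/unit.
B-782 has an FTA preferential rate, but origin Belovia is not Lorica; base rate stands.
Duty = €333,409.00 × 11% + 2,950 × €2.94 = €45,347.99.
Line 2 (U-323, Ulador, 2,603 units, €472,444.50):
Base rate for U-323 is €7.44/unit.
Duty = 2,603 × €7.44 = €19,366.32.
Line 3 (K-615, Lorica, 3,054 units, €439,959.24):
Base rate for K-615 is €5.69/unit.
Origin Lorica qualifies under the Galara–Lorica agreement and K-615 is covered: preferential rate Free applies instead.
The additional-duty order on K-615 targets Eriador, not Lorica; it does not apply.
Duty = €439,959.24 × 0% = €0.00.
Total = €45,347.99 + €19,366.32 + €0.00 = €64,714.31.

€64,714.31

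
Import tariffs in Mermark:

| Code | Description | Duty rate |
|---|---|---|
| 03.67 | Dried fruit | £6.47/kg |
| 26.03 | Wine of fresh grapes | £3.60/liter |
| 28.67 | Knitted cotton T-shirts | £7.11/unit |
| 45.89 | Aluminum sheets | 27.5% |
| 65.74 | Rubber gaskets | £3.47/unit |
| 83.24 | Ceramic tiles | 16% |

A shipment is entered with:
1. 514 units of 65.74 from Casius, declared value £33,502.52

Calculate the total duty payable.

Line 1 (65.74, Casius, 514 units, £33,502.52):
Base rate for 65.74 is £3.47/unit.
Duty = 514 × £3.47 = £1,783.58.

£1,783.58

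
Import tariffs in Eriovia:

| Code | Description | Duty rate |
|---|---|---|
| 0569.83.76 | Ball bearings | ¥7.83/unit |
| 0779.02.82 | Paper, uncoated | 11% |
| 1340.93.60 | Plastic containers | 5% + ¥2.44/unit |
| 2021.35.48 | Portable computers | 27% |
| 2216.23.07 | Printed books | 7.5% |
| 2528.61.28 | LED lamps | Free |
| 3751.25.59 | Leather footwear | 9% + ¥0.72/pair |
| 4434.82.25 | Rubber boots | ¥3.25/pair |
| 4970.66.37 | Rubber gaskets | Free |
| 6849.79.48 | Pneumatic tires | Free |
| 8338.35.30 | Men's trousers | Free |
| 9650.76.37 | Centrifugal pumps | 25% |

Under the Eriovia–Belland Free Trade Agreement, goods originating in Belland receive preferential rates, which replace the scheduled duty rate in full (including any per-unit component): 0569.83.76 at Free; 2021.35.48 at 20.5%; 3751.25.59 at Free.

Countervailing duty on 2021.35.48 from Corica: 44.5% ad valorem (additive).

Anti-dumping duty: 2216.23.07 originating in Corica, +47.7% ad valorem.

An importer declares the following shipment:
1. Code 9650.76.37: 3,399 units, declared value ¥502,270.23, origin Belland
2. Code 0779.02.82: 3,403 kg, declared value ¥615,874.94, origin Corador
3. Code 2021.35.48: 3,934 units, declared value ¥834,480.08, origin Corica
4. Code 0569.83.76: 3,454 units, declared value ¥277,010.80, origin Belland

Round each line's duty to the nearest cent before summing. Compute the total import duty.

Line 1 (9650.76.37, Belland, 3,399 units, ¥502,270.23):
Base rate for 9650.76.37 is 25%.
Origin Belland is the FTA partner but 9650.76.37 is not on the preference list; base rate stands.
Duty = ¥502,270.23 × 25% = ¥125,567.56.
Line 2 (0779.02.82, Corador, 3,403 kg, ¥615,874.94):
Base rate for 0779.02.82 is 11%.
Duty = ¥615,874.94 × 11% = ¥67,746.24.
Line 3 (2021.35.48, Corica, 3,934 units, ¥834,480.08):
Base rate for 2021.35.48 is 27%.
2021.35.48 has an FTA preferential rate, but origin Corica is not Belland; base rate stands.
Additional duty on 2021.35.48 from Corica: +44.5%. Applied ad valorem rate: 27% + 44.5% = 71.5%.
Duty = ¥834,480.08 × 71.5% = ¥596,653.26.
Line 4 (0569.83.76, Belland, 3,454 units, ¥277,010.80):
Base rate for 0569.83.76 is ¥7.83/unit.
Origin Belland qualifies under the Eriovia–Belland agreement and 0569.83.76 is covered: preferential rate Free applies instead.
Duty = ¥277,010.80 × 0% = ¥0.00.
Total = ¥125,567.56 + ¥67,746.24 + ¥596,653.26 + ¥0.00 = ¥789,967.06.

¥789,967.06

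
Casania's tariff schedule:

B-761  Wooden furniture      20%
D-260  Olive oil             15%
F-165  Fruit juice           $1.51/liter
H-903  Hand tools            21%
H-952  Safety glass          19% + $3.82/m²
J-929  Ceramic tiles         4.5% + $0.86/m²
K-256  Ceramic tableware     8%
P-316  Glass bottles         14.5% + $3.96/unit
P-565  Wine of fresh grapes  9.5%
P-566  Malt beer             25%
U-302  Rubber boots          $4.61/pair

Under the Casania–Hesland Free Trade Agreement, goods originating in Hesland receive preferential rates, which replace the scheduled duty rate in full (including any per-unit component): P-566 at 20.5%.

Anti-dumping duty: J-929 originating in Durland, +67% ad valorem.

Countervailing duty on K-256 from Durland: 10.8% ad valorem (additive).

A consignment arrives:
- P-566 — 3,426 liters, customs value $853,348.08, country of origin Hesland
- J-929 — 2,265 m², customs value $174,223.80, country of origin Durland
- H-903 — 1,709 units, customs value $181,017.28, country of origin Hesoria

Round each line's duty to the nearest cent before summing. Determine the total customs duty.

$339,467.91

Line 1 (P-566, Hesland, 3,426 liters, $853,348.08):
Base rate for P-566 is 25%.
Origin Hesland qualifies under the Casania–Hesland agreement and P-566 is covered: preferential rate 20.5% applies instead.
Duty = $853,348.08 × 20.5% = $174,936.36.
Line 2 (J-929, Durland, 2,265 m², $174,223.80):
Base rate for J-929 is 4.5% + $0.86/m².
Additional duty on J-929 from Durland: +67%. Applied ad valorem rate: 4.5% + 67% = 71.5%.
Duty = $174,223.80 × 71.5% + 2,265 × $0.86 = $126,517.92.
Line 3 (H-903, Hesoria, 1,709 units, $181,017.28):
Base rate for H-903 is 21%.
Duty = $181,017.28 × 21% = $38,013.63.
Total = $174,936.36 + $126,517.92 + $38,013.63 = $339,467.91.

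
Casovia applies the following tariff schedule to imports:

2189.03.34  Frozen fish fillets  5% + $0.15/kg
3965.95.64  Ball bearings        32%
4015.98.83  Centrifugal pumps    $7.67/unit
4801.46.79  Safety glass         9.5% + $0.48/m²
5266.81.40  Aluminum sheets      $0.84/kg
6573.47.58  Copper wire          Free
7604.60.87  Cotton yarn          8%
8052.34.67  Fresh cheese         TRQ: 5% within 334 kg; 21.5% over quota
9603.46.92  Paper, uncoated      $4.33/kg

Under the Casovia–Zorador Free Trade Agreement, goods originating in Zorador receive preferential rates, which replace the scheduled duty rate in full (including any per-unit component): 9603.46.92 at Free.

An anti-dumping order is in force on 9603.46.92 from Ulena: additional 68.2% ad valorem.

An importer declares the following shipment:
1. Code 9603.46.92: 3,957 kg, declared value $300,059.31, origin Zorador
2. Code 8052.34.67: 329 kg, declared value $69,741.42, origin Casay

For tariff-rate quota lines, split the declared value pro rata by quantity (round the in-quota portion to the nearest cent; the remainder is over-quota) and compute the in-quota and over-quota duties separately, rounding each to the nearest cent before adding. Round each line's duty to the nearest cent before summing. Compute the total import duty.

Line 1 (9603.46.92, Zorador, 3,957 kg, $300,059.31):
Base rate for 9603.46.92 is $4.33/kg.
Origin Zorador qualifies under the Casovia–Zorador agreement and 9603.46.92 is covered: preferential rate Free applies instead.
The additional-duty order on 9603.46.92 targets Ulena, not Zorador; it does not apply.
Duty = $300,059.31 × 0% = $0.00.
Line 2 (8052.34.67, Casay, 329 kg, $69,741.42):
Code 8052.34.67 is under a tariff-rate quota (threshold 334 kg). Quantity 329 kg is within the quota, so the in-quota rate 5% applies to the full value.
Duty = $69,741.42 × 5% = $3,487.07.
Total = $0.00 + $3,487.07 = $3,487.07.

$3,487.07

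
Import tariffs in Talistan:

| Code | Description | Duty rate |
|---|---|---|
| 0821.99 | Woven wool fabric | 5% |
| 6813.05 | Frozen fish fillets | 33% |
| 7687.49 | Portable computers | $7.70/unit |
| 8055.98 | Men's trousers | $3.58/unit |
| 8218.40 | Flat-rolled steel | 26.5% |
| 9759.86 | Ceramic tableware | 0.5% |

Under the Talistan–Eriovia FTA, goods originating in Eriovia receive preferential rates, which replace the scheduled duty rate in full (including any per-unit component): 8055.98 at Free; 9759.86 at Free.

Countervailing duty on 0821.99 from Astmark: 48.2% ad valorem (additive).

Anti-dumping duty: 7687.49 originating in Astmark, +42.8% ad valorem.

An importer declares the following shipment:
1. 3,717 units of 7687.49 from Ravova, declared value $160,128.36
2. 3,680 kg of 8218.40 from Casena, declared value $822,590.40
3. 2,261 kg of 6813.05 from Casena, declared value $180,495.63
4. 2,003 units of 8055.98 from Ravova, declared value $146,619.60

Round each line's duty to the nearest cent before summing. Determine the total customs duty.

$313,341.66

Line 1 (7687.49, Ravova, 3,717 units, $160,128.36):
Base rate for 7687.49 is $7.70/unit.
The additional-duty order on 7687.49 targets Astmark, not Ravova; it does not apply.
Duty = 3,717 × $7.70 = $28,620.90.
Line 2 (8218.40, Casena, 3,680 kg, $822,590.40):
Base rate for 8218.40 is 26.5%.
Duty = $822,590.40 × 26.5% = $217,986.46.
Line 3 (6813.05, Casena, 2,261 kg, $180,495.63):
Base rate for 6813.05 is 33%.
Duty = $180,495.63 × 33% = $59,563.56.
Line 4 (8055.98, Ravova, 2,003 units, $146,619.60):
Base rate for 8055.98 is $3.58/unit.
8055.98 has an FTA preferential rate, but origin Ravova is not Eriovia; base rate stands.
Duty = 2,003 × $3.58 = $7,170.74.
Total = $28,620.90 + $217,986.46 + $59,563.56 + $7,170.74 = $313,341.66.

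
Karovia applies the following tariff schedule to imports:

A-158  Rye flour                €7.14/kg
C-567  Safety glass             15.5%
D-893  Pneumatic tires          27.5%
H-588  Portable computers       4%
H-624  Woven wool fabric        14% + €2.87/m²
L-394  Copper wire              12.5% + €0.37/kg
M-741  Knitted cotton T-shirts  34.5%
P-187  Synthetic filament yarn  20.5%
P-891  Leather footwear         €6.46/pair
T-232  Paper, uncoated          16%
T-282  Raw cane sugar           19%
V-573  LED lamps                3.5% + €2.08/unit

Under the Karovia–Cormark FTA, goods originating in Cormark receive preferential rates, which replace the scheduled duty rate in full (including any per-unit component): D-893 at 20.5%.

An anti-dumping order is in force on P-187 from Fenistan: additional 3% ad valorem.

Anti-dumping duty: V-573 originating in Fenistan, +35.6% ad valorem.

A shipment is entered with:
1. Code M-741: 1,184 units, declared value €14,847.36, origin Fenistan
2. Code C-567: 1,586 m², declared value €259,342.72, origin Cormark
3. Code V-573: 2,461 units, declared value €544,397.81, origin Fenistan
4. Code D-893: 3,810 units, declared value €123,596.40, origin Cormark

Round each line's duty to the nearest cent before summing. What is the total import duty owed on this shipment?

€288,636.14

Line 1 (M-741, Fenistan, 1,184 units, €14,847.36):
Base rate for M-741 is 34.5%.
Duty = €14,847.36 × 34.5% = €5,122.34.
Line 2 (C-567, Cormark, 1,586 m², €259,342.72):
Base rate for C-567 is 15.5%.
Origin Cormark is the FTA partner but C-567 is not on the preference list; base rate stands.
Duty = €259,342.72 × 15.5% = €40,198.12.
Line 3 (V-573, Fenistan, 2,461 units, €544,397.81):
Base rate for V-573 is 3.5% + €2.08/unit.
Additional duty on V-573 from Fenistan: +35.6%. Applied ad valorem rate: 3.5% + 35.6% = 39.1%.
Duty = €544,397.81 × 39.1% + 2,461 × €2.08 = €217,978.42.
Line 4 (D-893, Cormark, 3,810 units, €123,596.40):
Base rate for D-893 is 27.5%.
Origin Cormark qualifies under the Karovia–Cormark agreement and D-893 is covered: preferential rate 20.5% applies instead.
Duty = €123,596.40 × 20.5% = €25,337.26.
Total = €5,122.34 + €40,198.12 + €217,978.42 + €25,337.26 = €288,636.14.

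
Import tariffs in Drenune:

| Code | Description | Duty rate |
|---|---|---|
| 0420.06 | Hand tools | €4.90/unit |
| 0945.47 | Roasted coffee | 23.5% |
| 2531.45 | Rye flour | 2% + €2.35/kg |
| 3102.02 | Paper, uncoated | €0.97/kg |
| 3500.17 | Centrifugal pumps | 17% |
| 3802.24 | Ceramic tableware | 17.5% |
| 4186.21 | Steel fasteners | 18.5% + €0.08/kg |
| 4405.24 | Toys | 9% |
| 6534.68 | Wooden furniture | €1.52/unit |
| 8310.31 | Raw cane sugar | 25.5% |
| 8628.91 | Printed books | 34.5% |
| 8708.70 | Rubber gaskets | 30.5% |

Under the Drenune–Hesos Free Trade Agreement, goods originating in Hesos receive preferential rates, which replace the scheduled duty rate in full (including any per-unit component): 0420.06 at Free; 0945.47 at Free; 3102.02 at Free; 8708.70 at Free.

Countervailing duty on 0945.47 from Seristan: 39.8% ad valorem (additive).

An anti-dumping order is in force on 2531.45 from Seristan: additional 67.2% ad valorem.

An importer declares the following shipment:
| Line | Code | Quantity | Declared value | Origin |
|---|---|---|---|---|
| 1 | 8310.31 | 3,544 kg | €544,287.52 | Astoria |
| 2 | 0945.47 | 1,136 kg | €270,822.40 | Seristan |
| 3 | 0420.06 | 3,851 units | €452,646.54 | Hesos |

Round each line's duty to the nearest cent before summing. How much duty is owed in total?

€310,223.90

Line 1 (8310.31, Astoria, 3,544 kg, €544,287.52):
Base rate for 8310.31 is 25.5%.
Duty = €544,287.52 × 25.5% = €138,793.32.
Line 2 (0945.47, Seristan, 1,136 kg, €270,822.40):
Base rate for 0945.47 is 23.5%.
0945.47 has an FTA preferential rate, but origin Seristan is not Hesos; base rate stands.
Additional duty on 0945.47 from Seristan: +39.8%. Applied ad valorem rate: 23.5% + 39.8% = 63.3%.
Duty = €270,822.40 × 63.3% = €171,430.58.
Line 3 (0420.06, Hesos, 3,851 units, €452,646.54):
Base rate for 0420.06 is €4.90/unit.
Origin Hesos qualifies under the Drenune–Hesos agreement and 0420.06 is covered: preferential rate Free applies instead.
Duty = €452,646.54 × 0% = €0.00.
Total = €138,793.32 + €171,430.58 + €0.00 = €310,223.90.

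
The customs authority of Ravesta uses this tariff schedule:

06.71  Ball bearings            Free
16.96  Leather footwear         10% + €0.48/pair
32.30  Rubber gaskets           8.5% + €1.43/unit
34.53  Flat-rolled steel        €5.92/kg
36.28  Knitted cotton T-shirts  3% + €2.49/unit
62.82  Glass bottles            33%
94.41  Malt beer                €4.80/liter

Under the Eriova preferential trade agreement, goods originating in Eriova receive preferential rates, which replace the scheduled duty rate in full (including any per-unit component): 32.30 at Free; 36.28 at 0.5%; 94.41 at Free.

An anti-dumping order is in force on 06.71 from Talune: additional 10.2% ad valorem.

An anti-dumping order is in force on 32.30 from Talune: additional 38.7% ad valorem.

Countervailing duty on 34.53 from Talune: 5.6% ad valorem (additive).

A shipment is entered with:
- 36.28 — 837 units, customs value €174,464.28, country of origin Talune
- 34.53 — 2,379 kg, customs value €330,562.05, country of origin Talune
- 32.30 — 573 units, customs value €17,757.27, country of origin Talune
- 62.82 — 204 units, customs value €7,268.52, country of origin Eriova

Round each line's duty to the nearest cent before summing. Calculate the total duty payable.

€51,512.64

Line 1 (36.28, Talune, 837 units, €174,464.28):
Base rate for 36.28 is 3% + €2.49/unit.
36.28 has an FTA preferential rate, but origin Talune is not Eriova; base rate stands.
Duty = €174,464.28 × 3% + 837 × €2.49 = €7,318.06.
Line 2 (34.53, Talune, 2,379 kg, €330,562.05):
Base rate for 34.53 is €5.92/kg.
Additional duty on 34.53 from Talune: +5.6% ad valorem. Applied ad valorem rate = 5.6%.
Duty = €330,562.05 × 5.6% + 2,379 × €5.92 = €32,595.15.
Line 3 (32.30, Talune, 573 units, €17,757.27):
Base rate for 32.30 is 8.5% + €1.43/unit.
32.30 has an FTA preferential rate, but origin Talune is not Eriova; base rate stands.
Additional duty on 32.30 from Talune: +38.7%. Applied ad valorem rate: 8.5% + 38.7% = 47.2%.
Duty = €17,757.27 × 47.2% + 573 × €1.43 = €9,200.82.
Line 4 (62.82, Eriova, 204 units, €7,268.52):
Base rate for 62.82 is 33%.
Origin Eriova is the FTA partner but 62.82 is not on the preference list; base rate stands.
Duty = €7,268.52 × 33% = €2,398.61.
Total = €7,318.06 + €32,595.15 + €9,200.82 + €2,398.61 = €51,512.64.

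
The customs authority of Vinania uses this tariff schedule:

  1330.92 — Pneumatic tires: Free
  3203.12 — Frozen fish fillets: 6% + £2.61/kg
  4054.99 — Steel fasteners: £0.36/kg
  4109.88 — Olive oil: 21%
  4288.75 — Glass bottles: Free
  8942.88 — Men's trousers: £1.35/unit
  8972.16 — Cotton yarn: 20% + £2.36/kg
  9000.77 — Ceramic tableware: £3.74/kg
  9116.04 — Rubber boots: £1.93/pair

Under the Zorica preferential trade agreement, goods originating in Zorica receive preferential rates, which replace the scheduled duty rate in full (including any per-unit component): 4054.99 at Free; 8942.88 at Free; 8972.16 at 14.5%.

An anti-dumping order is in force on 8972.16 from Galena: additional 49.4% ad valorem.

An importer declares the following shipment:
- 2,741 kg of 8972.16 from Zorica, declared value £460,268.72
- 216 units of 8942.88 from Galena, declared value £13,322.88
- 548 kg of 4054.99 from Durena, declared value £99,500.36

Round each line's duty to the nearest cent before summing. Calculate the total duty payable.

Line 1 (8972.16, Zorica, 2,741 kg, £460,268.72):
Base rate for 8972.16 is 20% + £2.36/kg.
Origin Zorica qualifies under the Vinania–Zorica agreement and 8972.16 is covered: preferential rate 14.5% applies instead.
The additional-duty order on 8972.16 targets Galena, not Zorica; it does not apply.
Duty = £460,268.72 × 14.5% = £66,738.96.
Line 2 (8942.88, Galena, 216 units, £13,322.88):
Base rate for 8942.88 is £1.35/unit.
8942.88 has an FTA preferential rate, but origin Galena is not Zorica; base rate stands.
Duty = 216 × £1.35 = £291.60.
Line 3 (4054.99, Durena, 548 kg, £99,500.36):
Base rate for 4054.99 is £0.36/kg.
4054.99 has an FTA preferential rate, but origin Durena is not Zorica; base rate stands.
Duty = 548 × £0.36 = £197.28.
Total = £66,738.96 + £291.60 + £197.28 = £67,227.84.

£67,227.84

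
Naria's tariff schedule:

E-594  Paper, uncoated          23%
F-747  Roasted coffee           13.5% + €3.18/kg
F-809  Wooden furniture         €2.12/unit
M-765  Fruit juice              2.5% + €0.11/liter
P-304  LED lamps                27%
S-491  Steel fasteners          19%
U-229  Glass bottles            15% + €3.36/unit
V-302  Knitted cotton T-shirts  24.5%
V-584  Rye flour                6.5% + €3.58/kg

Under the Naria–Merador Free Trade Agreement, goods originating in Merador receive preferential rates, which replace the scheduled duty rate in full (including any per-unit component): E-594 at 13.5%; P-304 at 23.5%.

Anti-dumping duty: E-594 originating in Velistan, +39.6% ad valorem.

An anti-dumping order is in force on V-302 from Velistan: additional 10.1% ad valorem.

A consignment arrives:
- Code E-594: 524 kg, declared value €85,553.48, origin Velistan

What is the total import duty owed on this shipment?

€53,556.48

Line 1 (E-594, Velistan, 524 kg, €85,553.48):
Base rate for E-594 is 23%.
E-594 has an FTA preferential rate, but origin Velistan is not Merador; base rate stands.
Additional duty on E-594 from Velistan: +39.6%. Applied ad valorem rate: 23% + 39.6% = 62.6%.
Duty = €85,553.48 × 62.6% = €53,556.48.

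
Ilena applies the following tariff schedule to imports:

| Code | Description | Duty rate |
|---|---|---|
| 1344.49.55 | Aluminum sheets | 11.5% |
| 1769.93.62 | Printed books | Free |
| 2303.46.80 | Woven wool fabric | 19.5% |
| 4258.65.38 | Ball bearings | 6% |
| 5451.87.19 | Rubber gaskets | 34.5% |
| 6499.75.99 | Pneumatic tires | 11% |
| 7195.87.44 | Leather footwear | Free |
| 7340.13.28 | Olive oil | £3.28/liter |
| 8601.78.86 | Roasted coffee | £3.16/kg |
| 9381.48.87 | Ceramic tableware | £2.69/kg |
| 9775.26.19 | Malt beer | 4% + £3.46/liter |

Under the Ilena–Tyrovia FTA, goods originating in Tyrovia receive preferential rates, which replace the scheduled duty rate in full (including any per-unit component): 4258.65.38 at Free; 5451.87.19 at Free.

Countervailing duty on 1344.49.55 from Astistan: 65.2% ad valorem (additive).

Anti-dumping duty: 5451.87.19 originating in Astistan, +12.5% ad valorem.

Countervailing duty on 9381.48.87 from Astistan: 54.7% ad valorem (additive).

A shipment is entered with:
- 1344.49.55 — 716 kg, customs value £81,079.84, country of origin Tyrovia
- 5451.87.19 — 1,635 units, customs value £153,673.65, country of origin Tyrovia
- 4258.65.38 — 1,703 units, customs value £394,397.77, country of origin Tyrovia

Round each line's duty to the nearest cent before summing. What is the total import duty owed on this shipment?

Line 1 (1344.49.55, Tyrovia, 716 kg, £81,079.84):
Base rate for 1344.49.55 is 11.5%.
Origin Tyrovia is the FTA partner but 1344.49.55 is not on the preference list; base rate stands.
The additional-duty order on 1344.49.55 targets Astistan, not Tyrovia; it does not apply.
Duty = £81,079.84 × 11.5% = £9,324.18.
Line 2 (5451.87.19, Tyrovia, 1,635 units, £153,673.65):
Base rate for 5451.87.19 is 34.5%.
Origin Tyrovia qualifies under the Ilena–Tyrovia agreement and 5451.87.19 is covered: preferential rate Free applies instead.
The additional-duty order on 5451.87.19 targets Astistan, not Tyrovia; it does not apply.
Duty = £153,673.65 × 0% = £0.00.
Line 3 (4258.65.38, Tyrovia, 1,703 units, £394,397.77):
Base rate for 4258.65.38 is 6%.
Origin Tyrovia qualifies under the Ilena–Tyrovia agreement and 4258.65.38 is covered: preferential rate Free applies instead.
Duty = £394,397.77 × 0% = £0.00.
Total = £9,324.18 + £0.00 + £0.00 = £9,324.18.

£9,324.18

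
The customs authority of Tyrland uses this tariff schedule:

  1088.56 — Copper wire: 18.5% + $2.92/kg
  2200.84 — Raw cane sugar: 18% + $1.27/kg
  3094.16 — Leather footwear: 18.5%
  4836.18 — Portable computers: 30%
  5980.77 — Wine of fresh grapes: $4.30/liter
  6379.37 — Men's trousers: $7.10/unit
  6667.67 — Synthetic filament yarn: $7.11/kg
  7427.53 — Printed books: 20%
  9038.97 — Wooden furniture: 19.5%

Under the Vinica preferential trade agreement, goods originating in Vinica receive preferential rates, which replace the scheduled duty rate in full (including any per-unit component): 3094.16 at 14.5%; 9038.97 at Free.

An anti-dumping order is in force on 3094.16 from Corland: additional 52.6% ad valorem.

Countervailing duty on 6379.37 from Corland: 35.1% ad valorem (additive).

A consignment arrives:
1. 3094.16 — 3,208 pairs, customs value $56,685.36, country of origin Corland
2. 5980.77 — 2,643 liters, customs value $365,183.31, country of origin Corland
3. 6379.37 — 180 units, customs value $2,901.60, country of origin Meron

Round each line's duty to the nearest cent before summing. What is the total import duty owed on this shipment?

Line 1 (3094.16, Corland, 3,208 pairs, $56,685.36):
Base rate for 3094.16 is 18.5%.
3094.16 has an FTA preferential rate, but origin Corland is not Vinica; base rate stands.
Additional duty on 3094.16 from Corland: +52.6%. Applied ad valorem rate: 18.5% + 52.6% = 71.1%.
Duty = $56,685.36 × 71.1% = $40,303.29.
Line 2 (5980.77, Corland, 2,643 liters, $365,183.31):
Base rate for 5980.77 is $4.30/liter.
Duty = 2,643 × $4.30 = $11,364.90.
Line 3 (6379.37, Meron, 180 units, $2,901.60):
Base rate for 6379.37 is $7.10/unit.
The additional-duty order on 6379.37 targets Corland, not Meron; it does not apply.
Duty = 180 × $7.10 = $1,278.00.
Total = $40,303.29 + $11,364.90 + $1,278.00 = $52,946.19.

$52,946.19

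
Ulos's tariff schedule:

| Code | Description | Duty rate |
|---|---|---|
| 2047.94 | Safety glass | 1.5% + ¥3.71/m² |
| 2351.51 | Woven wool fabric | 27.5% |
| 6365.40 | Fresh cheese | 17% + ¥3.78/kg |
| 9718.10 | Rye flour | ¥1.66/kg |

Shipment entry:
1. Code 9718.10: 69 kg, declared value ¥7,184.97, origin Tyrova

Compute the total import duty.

Line 1 (9718.10, Tyrova, 69 kg, ¥7,184.97):
Base rate for 9718.10 is ¥1.66/kg.
Duty = 69 × ¥1.66 = ¥114.54.

¥114.54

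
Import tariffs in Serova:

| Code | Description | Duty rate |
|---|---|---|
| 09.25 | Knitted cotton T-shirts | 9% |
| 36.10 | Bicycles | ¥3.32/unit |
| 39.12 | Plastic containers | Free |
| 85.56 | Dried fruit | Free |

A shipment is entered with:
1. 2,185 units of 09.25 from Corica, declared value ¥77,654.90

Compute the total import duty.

¥6,988.94

Line 1 (09.25, Corica, 2,185 units, ¥77,654.90):
Base rate for 09.25 is 9%.
Duty = ¥77,654.90 × 9% = ¥6,988.94.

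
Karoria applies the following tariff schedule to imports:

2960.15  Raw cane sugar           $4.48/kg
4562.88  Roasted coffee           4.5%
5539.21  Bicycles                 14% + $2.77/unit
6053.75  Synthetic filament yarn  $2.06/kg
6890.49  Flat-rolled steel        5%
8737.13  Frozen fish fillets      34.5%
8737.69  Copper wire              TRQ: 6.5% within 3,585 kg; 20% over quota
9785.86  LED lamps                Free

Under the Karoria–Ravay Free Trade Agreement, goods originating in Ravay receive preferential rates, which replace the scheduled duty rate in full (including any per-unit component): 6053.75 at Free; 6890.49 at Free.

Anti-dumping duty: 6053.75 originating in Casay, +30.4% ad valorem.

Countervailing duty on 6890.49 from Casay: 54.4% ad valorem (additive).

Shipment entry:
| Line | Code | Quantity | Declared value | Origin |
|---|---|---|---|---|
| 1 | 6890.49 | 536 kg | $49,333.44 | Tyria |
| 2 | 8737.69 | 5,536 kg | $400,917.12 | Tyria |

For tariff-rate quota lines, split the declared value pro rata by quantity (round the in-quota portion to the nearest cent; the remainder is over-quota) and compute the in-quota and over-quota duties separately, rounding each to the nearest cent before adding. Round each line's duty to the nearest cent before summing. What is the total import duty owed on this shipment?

$47,600.62

Line 1 (6890.49, Tyria, 536 kg, $49,333.44):
Base rate for 6890.49 is 5%.
6890.49 has an FTA preferential rate, but origin Tyria is not Ravay; base rate stands.
The additional-duty order on 6890.49 targets Casay, not Tyria; it does not apply.
Duty = $49,333.44 × 5% = $2,466.67.
Line 2 (8737.69, Tyria, 5,536 kg, $400,917.12):
Code 8737.69 is under a tariff-rate quota (threshold 3,585 kg). In-quota: 3,585 kg at 6.5%; over-quota: 1,951 kg at 20%.
Pro-rata value split: in-quota = $400,917.12 × 3,585/5,536 = $259,625.70; over-quota = $400,917.12 − $259,625.70 = $141,291.42.
In-quota duty = $259,625.70 × 6.5% = $16,875.67. Over-quota duty = $141,291.42 × 20% = $28,258.28.
Line duty = $16,875.67 + $28,258.28 = $45,133.95.
Total = $2,466.67 + $45,133.95 = $47,600.62.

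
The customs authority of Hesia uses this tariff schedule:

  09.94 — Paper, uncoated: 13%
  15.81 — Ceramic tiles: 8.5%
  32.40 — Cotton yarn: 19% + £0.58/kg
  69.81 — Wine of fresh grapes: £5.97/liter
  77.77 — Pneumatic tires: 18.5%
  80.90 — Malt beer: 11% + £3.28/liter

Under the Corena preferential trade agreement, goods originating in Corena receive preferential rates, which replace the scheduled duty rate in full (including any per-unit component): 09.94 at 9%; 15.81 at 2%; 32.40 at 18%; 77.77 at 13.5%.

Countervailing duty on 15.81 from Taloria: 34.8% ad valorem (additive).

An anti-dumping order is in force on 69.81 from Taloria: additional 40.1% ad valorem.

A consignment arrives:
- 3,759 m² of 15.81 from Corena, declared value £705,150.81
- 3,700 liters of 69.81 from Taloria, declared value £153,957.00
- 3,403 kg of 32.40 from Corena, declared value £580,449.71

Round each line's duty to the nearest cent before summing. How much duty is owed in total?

Line 1 (15.81, Corena, 3,759 m², £705,150.81):
Base rate for 15.81 is 8.5%.
Origin Corena qualifies under the Hesia–Corena agreement and 15.81 is covered: preferential rate 2% applies instead.
The additional-duty order on 15.81 targets Taloria, not Corena; it does not apply.
Duty = £705,150.81 × 2% = £14,103.02.
Line 2 (69.81, Taloria, 3,700 liters, £153,957.00):
Base rate for 69.81 is £5.97/liter.
Additional duty on 69.81 from Taloria: +40.1% ad valorem. Applied ad valorem rate = 40.1%.
Duty = £153,957.00 × 40.1% + 3,700 × £5.97 = £83,825.76.
Line 3 (32.40, Corena, 3,403 kg, £580,449.71):
Base rate for 32.40 is 19% + £0.58/kg.
Origin Corena qualifies under the Hesia–Corena agreement and 32.40 is covered: preferential rate 18% applies instead.
Duty = £580,449.71 × 18% = £104,480.95.
Total = £14,103.02 + £83,825.76 + £104,480.95 = £202,409.73.

£202,409.73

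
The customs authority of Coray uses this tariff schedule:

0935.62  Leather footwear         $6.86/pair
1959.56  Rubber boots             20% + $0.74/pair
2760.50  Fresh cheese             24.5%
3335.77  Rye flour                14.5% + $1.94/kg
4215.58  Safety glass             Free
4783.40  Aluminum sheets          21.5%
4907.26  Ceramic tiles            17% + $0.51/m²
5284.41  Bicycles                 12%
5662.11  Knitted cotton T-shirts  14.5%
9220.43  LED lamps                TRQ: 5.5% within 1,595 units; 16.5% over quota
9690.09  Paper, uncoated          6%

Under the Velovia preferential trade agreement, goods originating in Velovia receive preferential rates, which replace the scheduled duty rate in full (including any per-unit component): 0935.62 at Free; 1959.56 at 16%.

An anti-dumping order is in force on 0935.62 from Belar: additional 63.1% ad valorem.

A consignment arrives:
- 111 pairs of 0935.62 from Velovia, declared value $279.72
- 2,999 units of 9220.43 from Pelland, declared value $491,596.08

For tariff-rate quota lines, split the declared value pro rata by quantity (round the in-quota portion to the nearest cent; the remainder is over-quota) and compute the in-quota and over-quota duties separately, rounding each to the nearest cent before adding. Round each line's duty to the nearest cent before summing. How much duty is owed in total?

Line 1 (0935.62, Velovia, 111 pairs, $279.72):
Base rate for 0935.62 is $6.86/pair.
Origin Velovia qualifies under the Coray–Velovia agreement and 0935.62 is covered: preferential rate Free applies instead.
The additional-duty order on 0935.62 targets Belar, not Velovia; it does not apply.
Duty = $279.72 × 0% = $0.00.
Line 2 (9220.43, Pelland, 2,999 units, $491,596.08):
Code 9220.43 is under a tariff-rate quota (threshold 1,595 units). In-quota: 1,595 units at 5.5%; over-quota: 1,404 units at 16.5%.
Pro-rata value split: in-quota = $491,596.08 × 1,595/2,999 = $261,452.40; over-quota = $491,596.08 − $261,452.40 = $230,143.68.
In-quota duty = $261,452.40 × 5.5% = $14,379.88. Over-quota duty = $230,143.68 × 16.5% = $37,973.71.
Line duty = $14,379.88 + $37,973.71 = $52,353.59.
Total = $0.00 + $52,353.59 = $52,353.59.

$52,353.59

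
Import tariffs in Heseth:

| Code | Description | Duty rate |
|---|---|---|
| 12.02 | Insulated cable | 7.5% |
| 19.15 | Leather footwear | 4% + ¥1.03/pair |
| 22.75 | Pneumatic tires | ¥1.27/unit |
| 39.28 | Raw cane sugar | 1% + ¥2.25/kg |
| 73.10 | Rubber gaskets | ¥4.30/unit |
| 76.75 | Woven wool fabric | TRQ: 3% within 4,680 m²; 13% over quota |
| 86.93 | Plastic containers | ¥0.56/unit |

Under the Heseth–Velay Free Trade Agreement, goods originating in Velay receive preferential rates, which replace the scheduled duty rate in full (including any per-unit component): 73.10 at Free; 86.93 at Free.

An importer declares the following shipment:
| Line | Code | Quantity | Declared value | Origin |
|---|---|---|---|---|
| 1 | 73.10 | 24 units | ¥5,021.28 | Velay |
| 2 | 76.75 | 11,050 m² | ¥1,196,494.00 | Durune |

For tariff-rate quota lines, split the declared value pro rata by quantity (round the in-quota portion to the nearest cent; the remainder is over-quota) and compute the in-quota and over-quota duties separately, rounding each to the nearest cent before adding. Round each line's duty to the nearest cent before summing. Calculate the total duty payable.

Line 1 (73.10, Velay, 24 units, ¥5,021.28):
Base rate for 73.10 is ¥4.30/unit.
Origin Velay qualifies under the Heseth–Velay agreement and 73.10 is covered: preferential rate Free applies instead.
Duty = ¥5,021.28 × 0% = ¥0.00.
Line 2 (76.75, Durune, 11,050 m², ¥1,196,494.00):
Code 76.75 is under a tariff-rate quota (threshold 4,680 m²). In-quota: 4,680 m² at 3%; over-quota: 6,370 m² at 13%.
Pro-rata value split: in-quota = ¥1,196,494.00 × 4,680/11,050 = ¥506,750.40; over-quota = ¥1,196,494.00 − ¥506,750.40 = ¥689,743.60.
In-quota duty = ¥506,750.40 × 3% = ¥15,202.51. Over-quota duty = ¥689,743.60 × 13% = ¥89,666.67.
Line duty = ¥15,202.51 + ¥89,666.67 = ¥104,869.18.
Total = ¥0.00 + ¥104,869.18 = ¥104,869.18.

¥104,869.18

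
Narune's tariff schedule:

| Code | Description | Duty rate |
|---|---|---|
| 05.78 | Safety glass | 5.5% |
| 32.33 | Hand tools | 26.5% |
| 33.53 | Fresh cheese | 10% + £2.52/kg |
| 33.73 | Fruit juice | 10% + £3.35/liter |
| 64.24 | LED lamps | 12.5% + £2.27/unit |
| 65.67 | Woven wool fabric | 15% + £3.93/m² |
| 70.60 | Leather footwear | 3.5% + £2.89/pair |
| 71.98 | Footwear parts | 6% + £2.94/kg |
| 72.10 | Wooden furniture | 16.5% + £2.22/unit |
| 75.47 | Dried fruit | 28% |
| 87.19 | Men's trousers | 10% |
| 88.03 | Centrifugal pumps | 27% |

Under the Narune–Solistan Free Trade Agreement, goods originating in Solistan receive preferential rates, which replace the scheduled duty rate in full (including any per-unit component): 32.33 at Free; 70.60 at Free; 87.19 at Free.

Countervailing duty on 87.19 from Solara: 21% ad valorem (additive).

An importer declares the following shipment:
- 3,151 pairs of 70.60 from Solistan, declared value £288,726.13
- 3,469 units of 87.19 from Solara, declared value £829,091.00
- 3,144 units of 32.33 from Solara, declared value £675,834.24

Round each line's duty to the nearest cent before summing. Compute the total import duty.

Line 1 (70.60, Solistan, 3,151 pairs, £288,726.13):
Base rate for 70.60 is 3.5% + £2.89/pair.
Origin Solistan qualifies under the Narune–Solistan agreement and 70.60 is covered: preferential rate Free applies instead.
Duty = £288,726.13 × 0% = £0.00.
Line 2 (87.19, Solara, 3,469 units, £829,091.00):
Base rate for 87.19 is 10%.
87.19 has an FTA preferential rate, but origin Solara is not Solistan; base rate stands.
Additional duty on 87.19 from Solara: +21%. Applied ad valorem rate: 10% + 21% = 31%.
Duty = £829,091.00 × 31% = £257,018.21.
Line 3 (32.33, Solara, 3,144 units, £675,834.24):
Base rate for 32.33 is 26.5%.
32.33 has an FTA preferential rate, but origin Solara is not Solistan; base rate stands.
Duty = £675,834.24 × 26.5% = £179,096.07.
Total = £0.00 + £257,018.21 + £179,096.07 = £436,114.28.

£436,114.28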